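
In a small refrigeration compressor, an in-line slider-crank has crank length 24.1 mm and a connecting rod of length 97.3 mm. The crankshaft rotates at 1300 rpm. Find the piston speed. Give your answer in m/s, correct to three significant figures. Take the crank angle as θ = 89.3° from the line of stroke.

3.29

ω = 2π·1300/60 = 136.1 rad/s
For an in-line slider-crank, x = r cosθ + √(L² − r² sin²θ), so v = −rω sinθ·[1 + r cosθ/√(L² − r² sin²θ)].
With r = 0.0241 m, L = 0.0973 m, θ = 89.3°: √(L² − r² sin²θ) = 0.094269 m.
v = −0.0241·136.1·0.99993·[1 + 0.0241·0.01222/0.094269] = -3.2909 m/s.
|v| = 3.2909 m/s.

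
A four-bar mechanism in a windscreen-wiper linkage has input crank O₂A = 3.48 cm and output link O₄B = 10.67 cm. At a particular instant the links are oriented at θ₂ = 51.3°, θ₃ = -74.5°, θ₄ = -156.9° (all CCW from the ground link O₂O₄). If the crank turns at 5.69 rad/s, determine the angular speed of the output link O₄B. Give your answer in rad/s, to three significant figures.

1.52

ω₂ = 5.69 rad/s
Differentiating the loop-closure r₂e^{iθ₂}+r₃e^{iθ₃}=r₁+r₄e^{iθ₄} gives r₂ω₂e^{iθ₂}+r₃ω₃e^{iθ₃}=r₄ω₄e^{iθ₄}.
Eliminating the other unknown: ω₄ = r₂ω₂ sin(θ₂−θ₃) / [r₄ sin(θ₄−θ₃)].
Numerator sine = +0.81106; denominator sine = -0.99122.
Result = 0.0348·5.69·(+0.81106) / (0.1067·(-0.99122)) = -1.5185 rad/s; magnitude 1.5185 rad/s.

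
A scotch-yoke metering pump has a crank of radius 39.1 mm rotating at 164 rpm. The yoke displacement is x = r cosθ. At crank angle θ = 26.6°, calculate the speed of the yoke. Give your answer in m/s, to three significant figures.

0.301

ω = 17.17 rad/s (from 164 rpm).
x = r cosθ ⇒ ẋ = −rω sinθ.
|v| = rω|sinθ| = 0.0391·17.17·|sin 26.6°| = 0.30067 m/s.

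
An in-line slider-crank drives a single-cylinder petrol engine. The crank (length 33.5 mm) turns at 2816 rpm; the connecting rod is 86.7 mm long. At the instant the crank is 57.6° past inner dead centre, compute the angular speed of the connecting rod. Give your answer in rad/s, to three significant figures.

64.6

ω = 294.9 rad/s (converted from 2816 rpm).
The rod makes angle φ with the slider axis where L sinφ = r sinθ; differentiating, L cosφ·φ̇ = r ω cosθ.
L cosφ = √(L² − r² sin²θ) = 0.081956 m.
|ω_rod| = r ω |cosθ| / √(L² − r² sin²θ) = 0.0335·294.9·0.53583/0.081956 = 64.587 rad/s.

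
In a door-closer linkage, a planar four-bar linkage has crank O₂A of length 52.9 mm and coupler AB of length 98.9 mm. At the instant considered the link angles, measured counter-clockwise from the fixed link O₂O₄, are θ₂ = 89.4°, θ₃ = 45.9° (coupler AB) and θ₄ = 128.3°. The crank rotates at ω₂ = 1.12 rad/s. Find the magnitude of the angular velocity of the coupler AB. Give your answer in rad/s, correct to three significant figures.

ω₂ = 1.12 rad/s
Differentiating the loop-closure r₂e^{iθ₂}+r₃e^{iθ₃}=r₁+r₄e^{iθ₄} gives r₂ω₂e^{iθ₂}+r₃ω₃e^{iθ₃}=r₄ω₄e^{iθ₄}.
Eliminating the other unknown: ω₃ = r₂ω₂ sin(θ₄−θ₂) / [r₃ sin(θ₃−θ₄)].
Numerator sine = +0.62796; denominator sine = -0.99122.
Result = 0.0529·1.12·(+0.62796) / (0.0989·(-0.99122)) = -0.37953 rad/s; magnitude 0.37953 rad/s.

0.380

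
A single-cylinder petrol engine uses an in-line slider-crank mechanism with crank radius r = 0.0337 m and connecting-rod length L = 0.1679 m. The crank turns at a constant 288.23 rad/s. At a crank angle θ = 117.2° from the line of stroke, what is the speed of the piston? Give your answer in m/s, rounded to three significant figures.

7.83

ω = 288.2 rad/s
For an in-line slider-crank, x = r cosθ + √(L² − r² sin²θ), so v = −rω sinθ·[1 + r cosθ/√(L² − r² sin²θ)].
With r = 0.0337 m, L = 0.1679 m, θ = 117.2°: √(L² − r² sin²θ) = 0.1652 m.
v = −0.0337·288.2·0.88942·[1 + 0.0337·-0.45710/0.1652] = -7.8337 m/s.
|v| = 7.8337 m/s.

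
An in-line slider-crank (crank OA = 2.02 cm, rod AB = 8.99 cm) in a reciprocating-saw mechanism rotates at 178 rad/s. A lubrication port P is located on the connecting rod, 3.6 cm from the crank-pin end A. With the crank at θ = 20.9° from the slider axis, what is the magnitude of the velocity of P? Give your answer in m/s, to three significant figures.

2.45

ω = 178 rad/s.  Crank-pin speed |V_A| = rω = 3.5956 m/s, perpendicular to OA.
Rod angle: sinφ = −(r/L) sinθ ⇒ φ = -4.598°; ω_rod = −rω cosθ/√(L²−r²sin²θ) = -37.485 rad/s.
V_P = V_A + ω_rod × AP, with AP = 0.036 m along the rod.
Components: V_Px = −rω sinθ − a·ω_rod·sinφ = -1.3909 m/s;  V_Py = rω cosθ + a·ω_rod·cosφ = +2.0139 m/s.
|V_P| = √(V_Px² + V_Py²) = 2.4475 m/s.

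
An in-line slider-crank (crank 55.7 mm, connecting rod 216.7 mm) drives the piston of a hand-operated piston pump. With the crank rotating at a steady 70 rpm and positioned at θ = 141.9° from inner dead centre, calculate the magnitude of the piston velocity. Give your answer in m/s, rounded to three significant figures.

ω = 2π·70/60 = 7.33 rad/s
For an in-line slider-crank, x = r cosθ + √(L² − r² sin²θ), so v = −rω sinθ·[1 + r cosθ/√(L² − r² sin²θ)].
With r = 0.0557 m, L = 0.2167 m, θ = 141.9°: √(L² − r² sin²θ) = 0.21396 m.
v = −0.0557·7.33·0.61704·[1 + 0.0557·-0.78694/0.21396] = -0.20032 m/s.
|v| = 0.20032 m/s.

0.200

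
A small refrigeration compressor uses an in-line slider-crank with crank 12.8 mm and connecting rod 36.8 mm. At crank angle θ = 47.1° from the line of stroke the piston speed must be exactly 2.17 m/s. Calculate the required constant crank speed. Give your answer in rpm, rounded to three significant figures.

1780

For an in-line slider-crank, |v_piston| = rω|sinθ|·[1 + r cosθ/√(L² − r² sin²θ)].
With r = 0.0128 m, L = 0.0368 m, θ = 47.1°: the bracketed kinematic factor |dx/dθ| = 0.011672 m.
ω = v/|dx/dθ| = 2.17/0.011672 = 185.91 rad/s.
N = 60ω/(2π) = 1775.3 rpm.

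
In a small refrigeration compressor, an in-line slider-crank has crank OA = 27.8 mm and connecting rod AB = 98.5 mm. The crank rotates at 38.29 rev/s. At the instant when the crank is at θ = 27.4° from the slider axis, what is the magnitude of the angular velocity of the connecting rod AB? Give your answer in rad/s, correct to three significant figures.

ω = 240.6 rad/s (converted from 38.29 rev/s).
The rod makes angle φ with the slider axis where L sinφ = r sinθ; differentiating, L cosφ·φ̇ = r ω cosθ.
L cosφ = √(L² − r² sin²θ) = 0.097666 m.
|ω_rod| = r ω |cosθ| / √(L² − r² sin²θ) = 0.0278·240.6·0.88782/0.097666 = 60.798 rad/s.

60.8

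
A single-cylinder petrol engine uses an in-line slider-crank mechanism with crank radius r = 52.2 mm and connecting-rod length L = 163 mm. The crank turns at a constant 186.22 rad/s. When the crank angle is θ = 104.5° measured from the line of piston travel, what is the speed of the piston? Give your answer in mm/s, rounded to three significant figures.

8620

ω = 186.2 rad/s
For an in-line slider-crank, x = r cosθ + √(L² − r² sin²θ), so v = −rω sinθ·[1 + r cosθ/√(L² − r² sin²θ)].
With r = 0.0522 m, L = 0.163 m, θ = 104.5°: √(L² − r² sin²θ) = 0.15497 m.
v = −0.0522·186.2·0.96815·[1 + 0.0522·-0.25038/0.15497] = -8.6173 m/s.
|v| = 8.6173 m/s = 8617.3 mm/s.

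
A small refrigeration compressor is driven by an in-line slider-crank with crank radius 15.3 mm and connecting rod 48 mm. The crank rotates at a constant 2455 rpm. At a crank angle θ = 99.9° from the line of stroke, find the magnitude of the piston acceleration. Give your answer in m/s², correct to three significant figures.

492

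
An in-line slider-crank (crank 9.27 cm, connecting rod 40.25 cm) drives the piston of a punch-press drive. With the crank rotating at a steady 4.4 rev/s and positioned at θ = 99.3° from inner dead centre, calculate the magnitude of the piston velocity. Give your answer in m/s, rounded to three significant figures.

2.43

ω = 2π·4.4 = 27.65 rad/s
For an in-line slider-crank, x = r cosθ + √(L² − r² sin²θ), so v = −rω sinθ·[1 + r cosθ/√(L² − r² sin²θ)].
With r = 0.0927 m, L = 0.4025 m, θ = 99.3°: √(L² − r² sin²θ) = 0.39197 m.
v = −0.0927·27.65·0.98686·[1 + 0.0927·-0.16160/0.39197] = -2.4324 m/s.
|v| = 2.4324 m/s.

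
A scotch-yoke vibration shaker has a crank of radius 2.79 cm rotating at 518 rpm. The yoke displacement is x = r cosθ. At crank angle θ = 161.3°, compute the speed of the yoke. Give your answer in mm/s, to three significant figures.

485

ω = 54.24 rad/s (from 518 rpm).
x = r cosθ ⇒ ẋ = −rω sinθ.
|v| = rω|sinθ| = 0.0279·54.24·|sin 161.3°| = 0.48523 m/s = 485.23 mm/s.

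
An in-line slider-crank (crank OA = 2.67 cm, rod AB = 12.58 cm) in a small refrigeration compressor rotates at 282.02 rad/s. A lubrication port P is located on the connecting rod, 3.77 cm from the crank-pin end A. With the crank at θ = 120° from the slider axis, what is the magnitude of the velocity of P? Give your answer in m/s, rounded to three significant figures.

ω = 282 rad/s.  Crank-pin speed |V_A| = rω = 7.5299 m/s, perpendicular to OA.
Rod angle: sinφ = −(r/L) sinθ ⇒ φ = -10.592°; ω_rod = −rω cosθ/√(L²−r²sin²θ) = +30.447 rad/s.
V_P = V_A + ω_rod × AP, with AP = 0.0377 m along the rod.
Components: V_Px = −rω sinθ − a·ω_rod·sinφ = -6.3101 m/s;  V_Py = rω cosθ + a·ω_rod·cosφ = -2.6367 m/s.
|V_P| = √(V_Px² + V_Py²) = 6.8388 m/s.

6.84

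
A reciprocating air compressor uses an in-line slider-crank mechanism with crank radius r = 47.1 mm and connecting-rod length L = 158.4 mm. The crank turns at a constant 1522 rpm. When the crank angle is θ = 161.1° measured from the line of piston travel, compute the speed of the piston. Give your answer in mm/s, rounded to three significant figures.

1740

ω = 2π·1522/60 = 159.4 rad/s
For an in-line slider-crank, x = r cosθ + √(L² − r² sin²θ), so v = −rω sinθ·[1 + r cosθ/√(L² − r² sin²θ)].
With r = 0.0471 m, L = 0.1584 m, θ = 161.1°: √(L² − r² sin²θ) = 0.15766 m.
v = −0.0471·159.4·0.32392·[1 + 0.0471·-0.94609/0.15766] = -1.7444 m/s.
|v| = 1.7444 m/s = 1744.4 mm/s.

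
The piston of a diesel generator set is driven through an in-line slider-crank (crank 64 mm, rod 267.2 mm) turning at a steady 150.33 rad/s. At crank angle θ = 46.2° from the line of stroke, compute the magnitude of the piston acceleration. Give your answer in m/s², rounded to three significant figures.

ω = 150.3 rad/s
x(θ) = r cosθ + √(L² − r² sin²θ); with ω constant, a = ω²·d²x/dθ².
d²x/dθ² = −r cosθ − r²(cos2θ)/√u − r⁴ sin²2θ/(4u^{3/2}),  u = L² − r² sin²θ = 0.0692621 m².
Substituting r = 0.064 m, L = 0.2672 m, θ = 46.2°: d²x/dθ² = -0.043875 m.
a = ω²·d²x/dθ² = (150.3)²·(-0.043875) = -991.54 m/s²;  |a| = 991.54 m/s².

992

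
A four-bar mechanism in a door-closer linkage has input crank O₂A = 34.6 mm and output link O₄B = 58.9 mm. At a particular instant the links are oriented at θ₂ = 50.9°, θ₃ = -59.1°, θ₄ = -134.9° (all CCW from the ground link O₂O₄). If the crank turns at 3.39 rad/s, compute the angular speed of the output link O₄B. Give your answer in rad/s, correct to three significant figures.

1.93

ω₂ = 3.39 rad/s
Differentiating the loop-closure r₂e^{iθ₂}+r₃e^{iθ₃}=r₁+r₄e^{iθ₄} gives r₂ω₂e^{iθ₂}+r₃ω₃e^{iθ₃}=r₄ω₄e^{iθ₄}.
Eliminating the other unknown: ω₄ = r₂ω₂ sin(θ₂−θ₃) / [r₄ sin(θ₄−θ₃)].
Numerator sine = +0.93969; denominator sine = -0.96945.
Result = 0.0346·3.39·(+0.93969) / (0.0589·(-0.96945)) = -1.9303 rad/s; magnitude 1.9303 rad/s.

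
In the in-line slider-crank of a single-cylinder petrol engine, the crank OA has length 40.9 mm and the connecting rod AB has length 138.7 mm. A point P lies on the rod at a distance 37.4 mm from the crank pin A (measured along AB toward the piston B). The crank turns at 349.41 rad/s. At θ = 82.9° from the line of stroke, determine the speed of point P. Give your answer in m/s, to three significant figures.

14.4

ω = 349.4 rad/s.  Crank-pin speed |V_A| = rω = 14.291 m/s, perpendicular to OA.
Rod angle: sinφ = −(r/L) sinθ ⇒ φ = -17.015°; ω_rod = −rω cosθ/√(L²−r²sin²θ) = -13.318 rad/s.
V_P = V_A + ω_rod × AP, with AP = 0.0374 m along the rod.
Components: V_Px = −rω sinθ − a·ω_rod·sinφ = -14.327 m/s;  V_Py = rω cosθ + a·ω_rod·cosφ = +1.2901 m/s.
|V_P| = √(V_Px² + V_Py²) = 14.385 m/s.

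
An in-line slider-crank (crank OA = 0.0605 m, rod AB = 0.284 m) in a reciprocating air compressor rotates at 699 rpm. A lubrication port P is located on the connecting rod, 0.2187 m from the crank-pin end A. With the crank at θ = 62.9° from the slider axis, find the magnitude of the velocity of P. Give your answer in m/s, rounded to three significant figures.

4.27

ω = 73.2 rad/s.  Crank-pin speed |V_A| = rω = 4.4285 m/s, perpendicular to OA.
Rod angle: sinφ = −(r/L) sinθ ⇒ φ = -10.932°; ω_rod = −rω cosθ/√(L²−r²sin²θ) = -7.2348 rad/s.
V_P = V_A + ω_rod × AP, with AP = 0.2187 m along the rod.
Components: V_Px = −rω sinθ − a·ω_rod·sinφ = -4.2424 m/s;  V_Py = rω cosθ + a·ω_rod·cosφ = +0.46386 m/s.
|V_P| = √(V_Px² + V_Py²) = 4.2677 m/s.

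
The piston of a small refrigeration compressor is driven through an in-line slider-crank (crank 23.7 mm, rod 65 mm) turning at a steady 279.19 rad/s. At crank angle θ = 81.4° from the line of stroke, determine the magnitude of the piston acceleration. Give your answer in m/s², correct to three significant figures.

411

ω = 279.2 rad/s
x(θ) = r cosθ + √(L² − r² sin²θ); with ω constant, a = ω²·d²x/dθ².
d²x/dθ² = −r cosθ − r²(cos2θ)/√u − r⁴ sin²2θ/(4u^{3/2}),  u = L² − r² sin²θ = 0.00367587 m².
Substituting r = 0.0237 m, L = 0.065 m, θ = 81.4°: d²x/dθ² = +0.0052751 m.
a = ω²·d²x/dθ² = (279.2)²·(+0.0052751) = +411.18 m/s²;  |a| = 411.18 m/s².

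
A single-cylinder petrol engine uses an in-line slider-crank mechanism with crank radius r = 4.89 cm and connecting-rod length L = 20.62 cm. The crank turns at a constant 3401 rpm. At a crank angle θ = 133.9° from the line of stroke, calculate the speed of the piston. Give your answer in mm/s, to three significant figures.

ω = 2π·3401/60 = 356.2 rad/s
For an in-line slider-crank, x = r cosθ + √(L² − r² sin²θ), so v = −rω sinθ·[1 + r cosθ/√(L² − r² sin²θ)].
With r = 0.0489 m, L = 0.2062 m, θ = 133.9°: √(L² − r² sin²θ) = 0.20317 m.
v = −0.0489·356.2·0.72055·[1 + 0.0489·-0.69340/0.20317] = -10.455 m/s.
|v| = 10.455 m/s = 10455 mm/s.

10500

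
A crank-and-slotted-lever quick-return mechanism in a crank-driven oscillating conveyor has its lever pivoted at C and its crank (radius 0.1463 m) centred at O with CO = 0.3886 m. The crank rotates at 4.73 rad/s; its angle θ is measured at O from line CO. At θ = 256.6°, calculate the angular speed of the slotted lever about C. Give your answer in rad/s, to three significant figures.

0.266

ω = 4.73 rad/s
Crank pin A relative to C: A = (d + r cosθ, r sinθ); lever angle φ = atan2(r sinθ, d + r cosθ).
Differentiating tanφ: φ̇ = rω(d cosθ + r)/(d² + r² + 2dr cosθ).
d² + r² + 2dr cosθ = |CA|² = 0.146063 m²;  d cosθ + r = +0.056243 m.
|ω_lever| = |0.1463·4.73·+0.056243| / 0.146063 = 0.26646 rad/s.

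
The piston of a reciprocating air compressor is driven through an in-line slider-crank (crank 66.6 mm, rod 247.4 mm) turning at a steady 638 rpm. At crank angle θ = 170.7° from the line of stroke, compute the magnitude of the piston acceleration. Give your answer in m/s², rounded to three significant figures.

ω = 2π·638/60 = 66.81 rad/s
x(θ) = r cosθ + √(L² − r² sin²θ); with ω constant, a = ω²·d²x/dθ².
d²x/dθ² = −r cosθ − r²(cos2θ)/√u − r⁴ sin²2θ/(4u^{3/2}),  u = L² − r² sin²θ = 0.0610909 m².
Substituting r = 0.0666 m, L = 0.2474 m, θ = 170.7°: d²x/dθ² = +0.048683 m.
a = ω²·d²x/dθ² = (66.81)²·(+0.048683) = +217.31 m/s²;  |a| = 217.31 m/s².

217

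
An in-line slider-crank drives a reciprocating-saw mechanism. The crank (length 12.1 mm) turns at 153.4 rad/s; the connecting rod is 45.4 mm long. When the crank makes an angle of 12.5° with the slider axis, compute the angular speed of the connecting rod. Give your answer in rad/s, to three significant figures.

40.0

ω = 153.4 rad/s
The rod makes angle φ with the slider axis where L sinφ = r sinθ; differentiating, L cosφ·φ̇ = r ω cosθ.
L cosφ = √(L² − r² sin²θ) = 0.045324 m.
|ω_rod| = r ω |cosθ| / √(L² − r² sin²θ) = 0.0121·153.4·0.97630/0.045324 = 39.982 rad/s.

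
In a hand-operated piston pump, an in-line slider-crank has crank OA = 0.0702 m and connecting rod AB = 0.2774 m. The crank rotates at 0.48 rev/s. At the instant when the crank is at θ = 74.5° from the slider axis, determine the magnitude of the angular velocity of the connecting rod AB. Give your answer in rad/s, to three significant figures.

0.210

ω = 3.016 rad/s (converted from 0.48 rev/s).
The rod makes angle φ with the slider axis where L sinφ = r sinθ; differentiating, L cosφ·φ̇ = r ω cosθ.
L cosφ = √(L² − r² sin²θ) = 0.26903 m.
|ω_rod| = r ω |cosθ| / √(L² − r² sin²θ) = 0.0702·3.016·0.26724/0.26903 = 0.21031 rad/s.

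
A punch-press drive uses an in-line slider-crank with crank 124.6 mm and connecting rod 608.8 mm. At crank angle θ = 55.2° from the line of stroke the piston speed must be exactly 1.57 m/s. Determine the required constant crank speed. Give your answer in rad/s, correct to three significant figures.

For an in-line slider-crank, |v_piston| = rω|sinθ|·[1 + r cosθ/√(L² − r² sin²θ)].
With r = 0.1246 m, L = 0.6088 m, θ = 55.2°: the bracketed kinematic factor |dx/dθ| = 0.11444 m.
ω = v/|dx/dθ| = 1.57/0.11444 = 13.719 rad/s.

13.7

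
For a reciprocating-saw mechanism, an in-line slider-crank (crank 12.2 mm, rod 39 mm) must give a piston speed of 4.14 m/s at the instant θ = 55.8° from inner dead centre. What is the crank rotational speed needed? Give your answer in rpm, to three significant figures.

For an in-line slider-crank, |v_piston| = rω|sinθ|·[1 + r cosθ/√(L² − r² sin²θ)].
With r = 0.0122 m, L = 0.039 m, θ = 55.8°: the bracketed kinematic factor |dx/dθ| = 0.011927 m.
ω = v/|dx/dθ| = 4.14/0.011927 = 347.11 rad/s.
N = 60ω/(2π) = 3314.6 rpm.

3310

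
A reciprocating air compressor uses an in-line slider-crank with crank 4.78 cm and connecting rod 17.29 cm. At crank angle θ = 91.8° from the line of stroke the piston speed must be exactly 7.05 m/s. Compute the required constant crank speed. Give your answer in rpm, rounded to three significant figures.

1420

For an in-line slider-crank, |v_piston| = rω|sinθ|·[1 + r cosθ/√(L² − r² sin²θ)].
With r = 0.0478 m, L = 0.1729 m, θ = 91.8°: the bracketed kinematic factor |dx/dθ| = 0.047345 m.
ω = v/|dx/dθ| = 7.05/0.047345 = 148.91 rad/s.
N = 60ω/(2π) = 1422 rpm.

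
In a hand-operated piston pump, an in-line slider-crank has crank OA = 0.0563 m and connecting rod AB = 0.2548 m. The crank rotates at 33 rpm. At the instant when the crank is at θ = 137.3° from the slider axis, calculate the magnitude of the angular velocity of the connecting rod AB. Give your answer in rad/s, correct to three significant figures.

0.568

ω = 3.456 rad/s (converted from 33 rpm).
The rod makes angle φ with the slider axis where L sinφ = r sinθ; differentiating, L cosφ·φ̇ = r ω cosθ.
L cosφ = √(L² − r² sin²θ) = 0.25192 m.
|ω_rod| = r ω |cosθ| / √(L² − r² sin²θ) = 0.0563·3.456·0.73491/0.25192 = 0.56757 rad/s.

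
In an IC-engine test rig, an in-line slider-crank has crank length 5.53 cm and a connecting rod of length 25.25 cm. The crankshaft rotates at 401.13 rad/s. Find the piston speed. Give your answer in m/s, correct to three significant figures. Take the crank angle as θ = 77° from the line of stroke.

22.7

ω = 401.1 rad/s
For an in-line slider-crank, x = r cosθ + √(L² − r² sin²θ), so v = −rω sinθ·[1 + r cosθ/√(L² − r² sin²θ)].
With r = 0.0553 m, L = 0.2525 m, θ = 77°: √(L² − r² sin²θ) = 0.24668 m.
v = −0.0553·401.1·0.97437·[1 + 0.0553·0.22495/0.24668] = -22.704 m/s.
|v| = 22.704 m/s.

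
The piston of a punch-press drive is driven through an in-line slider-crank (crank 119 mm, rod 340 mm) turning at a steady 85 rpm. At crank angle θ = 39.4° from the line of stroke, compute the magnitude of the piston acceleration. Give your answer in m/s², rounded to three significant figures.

8.05

ω = 2π·85/60 = 8.901 rad/s
x(θ) = r cosθ + √(L² − r² sin²θ); with ω constant, a = ω²·d²x/dθ².
d²x/dθ² = −r cosθ − r²(cos2θ)/√u − r⁴ sin²2θ/(4u^{3/2}),  u = L² − r² sin²θ = 0.109895 m².
Substituting r = 0.119 m, L = 0.34 m, θ = 39.4°: d²x/dθ² = -0.10158 m.
a = ω²·d²x/dθ² = (8.901)²·(-0.10158) = -8.048 m/s²;  |a| = 8.048 m/s².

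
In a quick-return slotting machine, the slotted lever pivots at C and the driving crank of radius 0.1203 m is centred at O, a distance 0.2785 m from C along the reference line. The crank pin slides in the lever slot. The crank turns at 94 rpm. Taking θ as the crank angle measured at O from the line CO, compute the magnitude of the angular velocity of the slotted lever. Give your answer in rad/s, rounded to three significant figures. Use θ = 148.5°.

3.98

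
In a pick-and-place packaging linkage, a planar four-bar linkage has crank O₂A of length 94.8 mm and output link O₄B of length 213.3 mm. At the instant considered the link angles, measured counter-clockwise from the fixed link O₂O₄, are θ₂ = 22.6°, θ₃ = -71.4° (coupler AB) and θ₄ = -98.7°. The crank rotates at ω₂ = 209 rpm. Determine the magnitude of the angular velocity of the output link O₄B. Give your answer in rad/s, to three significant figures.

21.2

ω₂ = 21.89 rad/s (from 209 rpm).
Differentiating the loop-closure r₂e^{iθ₂}+r₃e^{iθ₃}=r₁+r₄e^{iθ₄} gives r₂ω₂e^{iθ₂}+r₃ω₃e^{iθ₃}=r₄ω₄e^{iθ₄}.
Eliminating the other unknown: ω₄ = r₂ω₂ sin(θ₂−θ₃) / [r₄ sin(θ₄−θ₃)].
Numerator sine = +0.99756; denominator sine = -0.45865.
Result = 0.0948·21.89·(+0.99756) / (0.2133·(-0.45865)) = -21.157 rad/s; magnitude 21.157 rad/s.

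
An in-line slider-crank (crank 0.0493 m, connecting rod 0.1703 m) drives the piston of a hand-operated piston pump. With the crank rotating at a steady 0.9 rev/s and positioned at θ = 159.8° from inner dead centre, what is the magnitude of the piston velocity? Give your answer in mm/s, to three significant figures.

ω = 2π·0.9 = 5.655 rad/s
For an in-line slider-crank, x = r cosθ + √(L² − r² sin²θ), so v = −rω sinθ·[1 + r cosθ/√(L² − r² sin²θ)].
With r = 0.0493 m, L = 0.1703 m, θ = 159.8°: √(L² − r² sin²θ) = 0.16945 m.
v = −0.0493·5.655·0.34530·[1 + 0.0493·-0.93849/0.16945] = -0.069979 m/s.
|v| = 0.069979 m/s = 69.979 mm/s.

70.0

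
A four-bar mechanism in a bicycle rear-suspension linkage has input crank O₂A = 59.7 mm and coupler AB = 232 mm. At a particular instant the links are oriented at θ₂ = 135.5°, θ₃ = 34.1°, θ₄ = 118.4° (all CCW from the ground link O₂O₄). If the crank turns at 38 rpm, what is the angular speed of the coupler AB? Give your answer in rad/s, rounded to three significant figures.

ω₂ = 3.979 rad/s (from 38 rpm).
Differentiating the loop-closure r₂e^{iθ₂}+r₃e^{iθ₃}=r₁+r₄e^{iθ₄} gives r₂ω₂e^{iθ₂}+r₃ω₃e^{iθ₃}=r₄ω₄e^{iθ₄}.
Eliminating the other unknown: ω₃ = r₂ω₂ sin(θ₄−θ₂) / [r₃ sin(θ₃−θ₄)].
Numerator sine = -0.29404; denominator sine = -0.99506.
Result = 0.0597·3.979·(-0.29404) / (0.232·(-0.99506)) = +0.30259 rad/s; magnitude 0.30259 rad/s.

0.303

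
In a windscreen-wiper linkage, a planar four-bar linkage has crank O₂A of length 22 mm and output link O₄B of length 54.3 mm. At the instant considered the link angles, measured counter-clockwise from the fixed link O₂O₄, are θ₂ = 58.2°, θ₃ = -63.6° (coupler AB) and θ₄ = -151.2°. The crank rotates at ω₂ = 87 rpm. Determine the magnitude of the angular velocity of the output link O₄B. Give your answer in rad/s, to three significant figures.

3.14

ω₂ = 9.111 rad/s (from 87 rpm).
Differentiating the loop-closure r₂e^{iθ₂}+r₃e^{iθ₃}=r₁+r₄e^{iθ₄} gives r₂ω₂e^{iθ₂}+r₃ω₃e^{iθ₃}=r₄ω₄e^{iθ₄}.
Eliminating the other unknown: ω₄ = r₂ω₂ sin(θ₂−θ₃) / [r₄ sin(θ₄−θ₃)].
Numerator sine = +0.84989; denominator sine = -0.99912.
Result = 0.022·9.111·(+0.84989) / (0.0543·(-0.99912)) = -3.1399 rad/s; magnitude 3.1399 rad/s.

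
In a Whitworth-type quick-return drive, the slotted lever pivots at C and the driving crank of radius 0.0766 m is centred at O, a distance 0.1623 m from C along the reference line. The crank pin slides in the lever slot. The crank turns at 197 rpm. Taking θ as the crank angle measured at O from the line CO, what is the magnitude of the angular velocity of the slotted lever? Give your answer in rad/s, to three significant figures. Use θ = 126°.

ω = 20.63 rad/s (from 197 rpm).
Crank pin A relative to C: A = (d + r cosθ, r sinθ); lever angle φ = atan2(r sinθ, d + r cosθ).
Differentiating tanφ: φ̇ = rω(d cosθ + r)/(d² + r² + 2dr cosθ).
d² + r² + 2dr cosθ = |CA|² = 0.0175939 m²;  d cosθ + r = -0.018798 m.
|ω_lever| = |0.0766·20.63·-0.018798| / 0.0175939 = 1.6883 rad/s.

1.69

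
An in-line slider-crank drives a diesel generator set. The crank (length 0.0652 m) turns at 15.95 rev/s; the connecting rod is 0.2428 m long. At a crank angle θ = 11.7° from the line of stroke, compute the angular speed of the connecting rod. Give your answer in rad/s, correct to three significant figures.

26.4

ω = 100.2 rad/s (converted from 15.95 rev/s).
The rod makes angle φ with the slider axis where L sinφ = r sinθ; differentiating, L cosφ·φ̇ = r ω cosθ.
L cosφ = √(L² − r² sin²θ) = 0.24244 m.
|ω_rod| = r ω |cosθ| / √(L² − r² sin²θ) = 0.0652·100.2·0.97922/0.24244 = 26.392 rad/s.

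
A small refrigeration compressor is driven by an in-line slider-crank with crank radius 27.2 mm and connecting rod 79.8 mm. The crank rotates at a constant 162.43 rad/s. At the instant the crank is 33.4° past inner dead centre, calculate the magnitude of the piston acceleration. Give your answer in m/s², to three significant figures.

704

ω = 162.4 rad/s
x(θ) = r cosθ + √(L² − r² sin²θ); with ω constant, a = ω²·d²x/dθ².
d²x/dθ² = −r cosθ − r²(cos2θ)/√u − r⁴ sin²2θ/(4u^{3/2}),  u = L² − r² sin²θ = 0.00614385 m².
Substituting r = 0.0272 m, L = 0.0798 m, θ = 33.4°: d²x/dθ² = -0.026666 m.
a = ω²·d²x/dθ² = (162.4)²·(-0.026666) = -703.55 m/s²;  |a| = 703.55 m/s².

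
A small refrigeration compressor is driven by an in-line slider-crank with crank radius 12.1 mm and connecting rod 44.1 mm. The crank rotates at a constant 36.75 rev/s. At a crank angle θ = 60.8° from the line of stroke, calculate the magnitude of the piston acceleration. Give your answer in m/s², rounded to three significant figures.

ω = 2π·36.8 = 230.9 rad/s
x(θ) = r cosθ + √(L² − r² sin²θ); with ω constant, a = ω²·d²x/dθ².
d²x/dθ² = −r cosθ − r²(cos2θ)/√u − r⁴ sin²2θ/(4u^{3/2}),  u = L² − r² sin²θ = 0.00183325 m².
Substituting r = 0.0121 m, L = 0.0441 m, θ = 60.8°: d²x/dθ² = -0.0041609 m.
a = ω²·d²x/dθ² = (230.9)²·(-0.0041609) = -221.85 m/s²;  |a| = 221.85 m/s².

222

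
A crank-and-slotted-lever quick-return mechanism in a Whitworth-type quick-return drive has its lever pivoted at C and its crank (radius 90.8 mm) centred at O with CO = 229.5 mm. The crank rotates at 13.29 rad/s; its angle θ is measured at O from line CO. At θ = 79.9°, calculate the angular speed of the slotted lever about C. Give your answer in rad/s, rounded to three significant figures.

2.32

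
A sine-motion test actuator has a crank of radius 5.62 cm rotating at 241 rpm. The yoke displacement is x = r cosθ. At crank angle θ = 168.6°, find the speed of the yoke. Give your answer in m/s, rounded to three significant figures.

0.280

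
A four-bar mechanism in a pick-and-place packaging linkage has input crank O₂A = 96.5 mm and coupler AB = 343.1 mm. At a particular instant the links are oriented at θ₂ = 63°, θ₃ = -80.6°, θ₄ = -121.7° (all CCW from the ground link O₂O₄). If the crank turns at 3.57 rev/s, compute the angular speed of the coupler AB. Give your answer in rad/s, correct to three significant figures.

0.786

ω₂ = 22.43 rad/s (from 3.57 rev/s).
Differentiating the loop-closure r₂e^{iθ₂}+r₃e^{iθ₃}=r₁+r₄e^{iθ₄} gives r₂ω₂e^{iθ₂}+r₃ω₃e^{iθ₃}=r₄ω₄e^{iθ₄}.
Eliminating the other unknown: ω₃ = r₂ω₂ sin(θ₄−θ₂) / [r₃ sin(θ₃−θ₄)].
Numerator sine = +0.08194; denominator sine = +0.65738.
Result = 0.0965·22.43·(+0.08194) / (0.3431·(+0.65738)) = +0.78637 rad/s; magnitude 0.78637 rad/s.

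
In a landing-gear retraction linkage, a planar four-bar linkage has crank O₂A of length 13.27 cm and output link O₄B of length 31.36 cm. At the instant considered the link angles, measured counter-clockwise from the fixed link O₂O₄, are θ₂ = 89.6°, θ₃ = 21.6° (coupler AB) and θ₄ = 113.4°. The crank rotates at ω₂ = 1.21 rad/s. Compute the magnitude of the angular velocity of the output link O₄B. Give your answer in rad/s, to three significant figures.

0.475

ω₂ = 1.21 rad/s
Differentiating the loop-closure r₂e^{iθ₂}+r₃e^{iθ₃}=r₁+r₄e^{iθ₄} gives r₂ω₂e^{iθ₂}+r₃ω₃e^{iθ₃}=r₄ω₄e^{iθ₄}.
Eliminating the other unknown: ω₄ = r₂ω₂ sin(θ₂−θ₃) / [r₄ sin(θ₄−θ₃)].
Numerator sine = +0.92718; denominator sine = +0.99951.
Result = 0.1327·1.21·(+0.92718) / (0.3136·(+0.99951)) = +0.47496 rad/s; magnitude 0.47496 rad/s.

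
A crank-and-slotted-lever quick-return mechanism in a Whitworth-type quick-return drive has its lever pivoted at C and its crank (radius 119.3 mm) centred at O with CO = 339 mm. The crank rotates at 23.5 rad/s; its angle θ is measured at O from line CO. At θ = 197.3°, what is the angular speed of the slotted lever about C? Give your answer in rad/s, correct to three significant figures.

ω = 23.5 rad/s
Crank pin A relative to C: A = (d + r cosθ, r sinθ); lever angle φ = atan2(r sinθ, d + r cosθ).
Differentiating tanφ: φ̇ = rω(d cosθ + r)/(d² + r² + 2dr cosθ).
d² + r² + 2dr cosθ = |CA|² = 0.0519273 m²;  d cosθ + r = -0.20436 m.
|ω_lever| = |0.1193·23.5·-0.20436| / 0.0519273 = 11.034 rad/s.

11.0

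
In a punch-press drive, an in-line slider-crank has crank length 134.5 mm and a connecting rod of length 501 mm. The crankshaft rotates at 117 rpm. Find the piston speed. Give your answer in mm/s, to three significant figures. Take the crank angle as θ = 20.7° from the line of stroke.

729

ω = 2π·117/60 = 12.25 rad/s
For an in-line slider-crank, x = r cosθ + √(L² − r² sin²θ), so v = −rω sinθ·[1 + r cosθ/√(L² − r² sin²θ)].
With r = 0.1345 m, L = 0.501 m, θ = 20.7°: √(L² − r² sin²θ) = 0.49874 m.
v = −0.1345·12.25·0.35347·[1 + 0.1345·0.93544/0.49874] = -0.72945 m/s.
|v| = 0.72945 m/s = 729.45 mm/s.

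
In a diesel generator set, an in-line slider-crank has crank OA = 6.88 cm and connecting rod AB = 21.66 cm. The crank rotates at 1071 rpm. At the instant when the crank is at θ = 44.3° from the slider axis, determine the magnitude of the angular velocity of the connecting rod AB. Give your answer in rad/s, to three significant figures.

26.1

ω = 112.2 rad/s (converted from 1071 rpm).
The rod makes angle φ with the slider axis where L sinφ = r sinθ; differentiating, L cosφ·φ̇ = r ω cosθ.
L cosφ = √(L² − r² sin²θ) = 0.2112 m.
|ω_rod| = r ω |cosθ| / √(L² − r² sin²θ) = 0.0688·112.2·0.71569/0.2112 = 26.148 rad/s.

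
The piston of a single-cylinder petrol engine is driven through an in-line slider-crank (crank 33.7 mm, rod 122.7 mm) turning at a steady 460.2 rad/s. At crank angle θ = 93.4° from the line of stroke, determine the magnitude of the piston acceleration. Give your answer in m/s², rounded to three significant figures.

ω = 460.2 rad/s
x(θ) = r cosθ + √(L² − r² sin²θ); with ω constant, a = ω²·d²x/dθ².
d²x/dθ² = −r cosθ − r²(cos2θ)/√u − r⁴ sin²2θ/(4u^{3/2}),  u = L² − r² sin²θ = 0.0139236 m².
Substituting r = 0.0337 m, L = 0.1227 m, θ = 93.4°: d²x/dθ² = +0.011553 m.
a = ω²·d²x/dθ² = (460.2)²·(+0.011553) = +2446.7 m/s²;  |a| = 2446.7 m/s².

2450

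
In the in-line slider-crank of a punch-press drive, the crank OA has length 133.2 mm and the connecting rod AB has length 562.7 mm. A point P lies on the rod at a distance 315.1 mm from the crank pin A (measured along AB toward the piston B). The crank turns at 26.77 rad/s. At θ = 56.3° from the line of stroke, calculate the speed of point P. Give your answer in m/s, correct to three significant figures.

ω = 26.77 rad/s.  Crank-pin speed |V_A| = rω = 3.5658 m/s, perpendicular to OA.
Rod angle: sinφ = −(r/L) sinθ ⇒ φ = -11.358°; ω_rod = −rω cosθ/√(L²−r²sin²θ) = -3.5862 rad/s.
V_P = V_A + ω_rod × AP, with AP = 0.3151 m along the rod.
Components: V_Px = −rω sinθ − a·ω_rod·sinφ = -3.1891 m/s;  V_Py = rω cosθ + a·ω_rod·cosφ = +0.87056 m/s.
|V_P| = √(V_Px² + V_Py²) = 3.3058 m/s.

3.31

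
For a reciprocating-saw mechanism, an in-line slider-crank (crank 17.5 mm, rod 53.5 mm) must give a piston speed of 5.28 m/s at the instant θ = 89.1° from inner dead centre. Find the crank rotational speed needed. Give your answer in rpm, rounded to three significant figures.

For an in-line slider-crank, |v_piston| = rω|sinθ|·[1 + r cosθ/√(L² − r² sin²θ)].
With r = 0.0175 m, L = 0.0535 m, θ = 89.1°: the bracketed kinematic factor |dx/dθ| = 0.017593 m.
ω = v/|dx/dθ| = 5.28/0.017593 = 300.12 rad/s.
N = 60ω/(2π) = 2865.9 rpm.

2870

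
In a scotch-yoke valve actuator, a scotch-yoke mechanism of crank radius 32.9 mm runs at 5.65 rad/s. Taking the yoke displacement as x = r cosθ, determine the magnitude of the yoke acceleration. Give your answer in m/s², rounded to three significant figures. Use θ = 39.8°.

ω = 5.65 rad/s
x = r cosθ ⇒ ẍ = −rω² cosθ (ω constant).
|a| = rω²|cosθ| = 0.0329·(5.65)²·|cos 39.8°| = 0.80689 m/s².

0.807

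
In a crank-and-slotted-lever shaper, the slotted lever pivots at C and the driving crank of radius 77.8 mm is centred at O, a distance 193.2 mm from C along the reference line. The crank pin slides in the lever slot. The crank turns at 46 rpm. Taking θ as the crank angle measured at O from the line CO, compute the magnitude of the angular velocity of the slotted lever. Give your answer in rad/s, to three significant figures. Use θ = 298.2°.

1.10

ω = 4.817 rad/s (from 46 rpm).
Crank pin A relative to C: A = (d + r cosθ, r sinθ); lever angle φ = atan2(r sinθ, d + r cosθ).
Differentiating tanφ: φ̇ = rω(d cosθ + r)/(d² + r² + 2dr cosθ).
d² + r² + 2dr cosθ = |CA|² = 0.0575849 m²;  d cosθ + r = +0.1691 m.
|ω_lever| = |0.0778·4.817·+0.1691| / 0.0575849 = 1.1005 rad/s.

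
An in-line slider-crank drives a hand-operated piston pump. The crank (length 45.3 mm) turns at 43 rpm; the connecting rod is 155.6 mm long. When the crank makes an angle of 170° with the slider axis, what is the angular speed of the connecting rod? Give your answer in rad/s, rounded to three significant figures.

ω = 4.503 rad/s (converted from 43 rpm).
The rod makes angle φ with the slider axis where L sinφ = r sinθ; differentiating, L cosφ·φ̇ = r ω cosθ.
L cosφ = √(L² − r² sin²θ) = 0.1554 m.
|ω_rod| = r ω |cosθ| / √(L² − r² sin²θ) = 0.0453·4.503·0.98481/0.1554 = 1.2927 rad/s.

1.29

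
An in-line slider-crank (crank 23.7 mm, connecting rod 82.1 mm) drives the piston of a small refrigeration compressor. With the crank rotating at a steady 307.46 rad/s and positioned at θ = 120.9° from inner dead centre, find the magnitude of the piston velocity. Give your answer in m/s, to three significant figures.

ω = 307.5 rad/s
For an in-line slider-crank, x = r cosθ + √(L² − r² sin²θ), so v = −rω sinθ·[1 + r cosθ/√(L² − r² sin²θ)].
With r = 0.0237 m, L = 0.0821 m, θ = 120.9°: √(L² − r² sin²θ) = 0.079542 m.
v = −0.0237·307.5·0.85806·[1 + 0.0237·-0.51354/0.079542] = -5.2958 m/s.
|v| = 5.2958 m/s.

5.30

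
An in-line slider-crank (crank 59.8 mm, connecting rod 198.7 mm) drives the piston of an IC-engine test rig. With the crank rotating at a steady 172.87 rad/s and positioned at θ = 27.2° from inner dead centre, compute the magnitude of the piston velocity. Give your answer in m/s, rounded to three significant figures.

6.00

ω = 172.9 rad/s
For an in-line slider-crank, x = r cosθ + √(L² − r² sin²θ), so v = −rω sinθ·[1 + r cosθ/√(L² − r² sin²θ)].
With r = 0.0598 m, L = 0.1987 m, θ = 27.2°: √(L² − r² sin²θ) = 0.19681 m.
v = −0.0598·172.9·0.45710·[1 + 0.0598·0.88942/0.19681] = -6.0023 m/s.
|v| = 6.0023 m/s.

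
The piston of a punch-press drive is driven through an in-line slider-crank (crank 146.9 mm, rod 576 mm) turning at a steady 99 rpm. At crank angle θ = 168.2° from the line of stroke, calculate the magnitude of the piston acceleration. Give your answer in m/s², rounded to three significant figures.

11.7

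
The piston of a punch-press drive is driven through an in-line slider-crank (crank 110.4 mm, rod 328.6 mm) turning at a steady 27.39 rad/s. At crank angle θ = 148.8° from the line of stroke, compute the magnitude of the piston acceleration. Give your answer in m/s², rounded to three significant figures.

ω = 27.39 rad/s
x(θ) = r cosθ + √(L² − r² sin²θ); with ω constant, a = ω²·d²x/dθ².
d²x/dθ² = −r cosθ − r²(cos2θ)/√u − r⁴ sin²2θ/(4u^{3/2}),  u = L² − r² sin²θ = 0.104707 m².
Substituting r = 0.1104 m, L = 0.3286 m, θ = 148.8°: d²x/dθ² = +0.076121 m.
a = ω²·d²x/dθ² = (27.39)²·(+0.076121) = +57.107 m/s²;  |a| = 57.107 m/s².

57.1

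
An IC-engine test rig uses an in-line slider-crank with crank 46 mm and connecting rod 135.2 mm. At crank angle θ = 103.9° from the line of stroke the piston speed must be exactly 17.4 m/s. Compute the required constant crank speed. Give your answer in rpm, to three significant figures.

4070

For an in-line slider-crank, |v_piston| = rω|sinθ|·[1 + r cosθ/√(L² − r² sin²θ)].
With r = 0.046 m, L = 0.1352 m, θ = 103.9°: the bracketed kinematic factor |dx/dθ| = 0.040786 m.
ω = v/|dx/dθ| = 17.4/0.040786 = 426.61 rad/s.
N = 60ω/(2π) = 4073.9 rpm.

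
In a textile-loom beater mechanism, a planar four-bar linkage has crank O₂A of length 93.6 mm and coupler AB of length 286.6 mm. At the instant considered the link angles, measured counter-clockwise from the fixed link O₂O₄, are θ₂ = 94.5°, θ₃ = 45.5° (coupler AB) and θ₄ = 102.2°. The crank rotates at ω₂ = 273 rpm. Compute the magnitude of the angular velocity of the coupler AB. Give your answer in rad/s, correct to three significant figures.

1.50

ω₂ = 28.59 rad/s (from 273 rpm).
Differentiating the loop-closure r₂e^{iθ₂}+r₃e^{iθ₃}=r₁+r₄e^{iθ₄} gives r₂ω₂e^{iθ₂}+r₃ω₃e^{iθ₃}=r₄ω₄e^{iθ₄}.
Eliminating the other unknown: ω₃ = r₂ω₂ sin(θ₄−θ₂) / [r₃ sin(θ₃−θ₄)].
Numerator sine = +0.13399; denominator sine = -0.83581.
Result = 0.0936·28.59·(+0.13399) / (0.2866·(-0.83581)) = -1.4967 rad/s; magnitude 1.4967 rad/s.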